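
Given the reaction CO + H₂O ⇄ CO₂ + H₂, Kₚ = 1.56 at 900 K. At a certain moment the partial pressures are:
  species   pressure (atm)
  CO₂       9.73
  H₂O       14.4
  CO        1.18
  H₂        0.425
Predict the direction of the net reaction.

forward (toward products)

Qₚ = P(CO₂)·P(H₂) / (P(CO)·P(H₂O)) = (9.73)·(0.425) / ((1.18)·(14.4)) = 0.243
Qₚ = 0.243 < Kₚ = 1.56, so the forward reaction proceeds.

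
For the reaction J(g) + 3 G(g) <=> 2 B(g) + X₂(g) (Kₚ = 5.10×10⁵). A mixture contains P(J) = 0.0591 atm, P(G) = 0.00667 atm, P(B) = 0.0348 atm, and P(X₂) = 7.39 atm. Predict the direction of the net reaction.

at equilibrium

Qₚ = P(B)²·P(X₂) / (P(J)·P(G)³) = (0.0348)²·(7.39) / ((0.0591)·(0.00667)³) = 5.10×10⁵
Qₚ = 5.10×10⁵ = Kₚ, so the system is already at equilibrium.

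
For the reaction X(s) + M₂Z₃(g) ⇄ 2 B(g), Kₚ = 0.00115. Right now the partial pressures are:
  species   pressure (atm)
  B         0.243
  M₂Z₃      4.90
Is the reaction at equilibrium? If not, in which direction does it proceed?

reverse (toward reactants)

(X is a pure solid — omitted from Qₚ.)
Qₚ = P(B)² / P(M₂Z₃) = (0.243)² / (4.90) = 0.0121
Qₚ = 0.0121 > Kₚ = 0.00115, so the reverse reaction proceeds.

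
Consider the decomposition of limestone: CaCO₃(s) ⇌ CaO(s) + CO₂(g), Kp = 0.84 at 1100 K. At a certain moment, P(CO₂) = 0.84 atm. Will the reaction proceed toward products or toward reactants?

(CaCO₃, CaO are pure solids — omitted from Qp.)
Qp = P(CO₂) = 0.84
Qp = 0.84 = Kp, so the system is already at equilibrium.

neither direction; the system is at equilibrium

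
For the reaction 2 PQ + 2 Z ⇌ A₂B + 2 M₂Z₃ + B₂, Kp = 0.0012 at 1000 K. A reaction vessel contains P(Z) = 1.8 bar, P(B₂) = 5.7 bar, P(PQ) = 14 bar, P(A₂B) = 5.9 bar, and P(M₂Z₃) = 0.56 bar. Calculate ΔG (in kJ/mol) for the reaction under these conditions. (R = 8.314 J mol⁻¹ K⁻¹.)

Qp = P(A₂B)·P(M₂Z₃)²·P(B₂) / (P(PQ)²·P(Z)²) = (5.9)·(0.56)²·(5.7) / ((14)²·(1.8)²) = 0.0166
ΔG = RT ln(Qp/Kp) = (8.314 J mol⁻¹ K⁻¹)(1000 K) × ln(0.0166/0.0012)
   = (8.314 kJ/mol)(2.627) = 21.8 kJ/mol
ΔG > 0, so the forward reaction is non-spontaneous (proceeds in reverse).

ΔG = 21.8 kJ/mol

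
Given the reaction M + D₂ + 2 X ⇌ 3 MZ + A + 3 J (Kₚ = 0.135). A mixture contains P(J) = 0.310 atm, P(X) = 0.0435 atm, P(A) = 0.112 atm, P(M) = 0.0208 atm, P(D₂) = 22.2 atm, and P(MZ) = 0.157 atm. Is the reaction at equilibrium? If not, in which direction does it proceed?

toward products

Qₚ = P(MZ)³·P(A)·P(J)³ / (P(M)·P(D₂)·P(X)²) = (0.157)³·(0.112)·(0.310)³ / ((0.0208)·(22.2)·(0.0435)²) = 0.0148
Qₚ = 0.0148 < Kₚ = 0.135, so the forward reaction proceeds.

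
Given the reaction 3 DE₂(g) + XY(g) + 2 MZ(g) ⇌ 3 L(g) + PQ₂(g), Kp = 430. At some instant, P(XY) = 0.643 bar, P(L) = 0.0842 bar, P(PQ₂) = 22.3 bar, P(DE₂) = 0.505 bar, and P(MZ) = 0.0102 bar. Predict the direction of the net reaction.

Qp = P(L)³·P(PQ₂) / (P(DE₂)³·P(XY)·P(MZ)²) = (0.0842)³·(22.3) / ((0.505)³·(0.643)·(0.0102)²) = 1550
Qp = 1550 > Kp = 430, so the reverse reaction proceeds.

to the left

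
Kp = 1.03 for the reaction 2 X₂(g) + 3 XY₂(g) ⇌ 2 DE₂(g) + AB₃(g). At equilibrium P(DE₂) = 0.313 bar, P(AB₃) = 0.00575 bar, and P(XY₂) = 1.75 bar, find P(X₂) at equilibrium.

At equilibrium, Kp = P(DE₂)²·P(AB₃) / (P(X₂)²·P(XY₂)³) = 1.03.
(0.313)²·(0.00575) / ((P(X₂))²·(1.75)³) = 1.03
P(X₂)² = 1.02×10⁻⁴ ⇒ P(X₂) = 0.0101 bar

P(X₂) = 0.0101 bar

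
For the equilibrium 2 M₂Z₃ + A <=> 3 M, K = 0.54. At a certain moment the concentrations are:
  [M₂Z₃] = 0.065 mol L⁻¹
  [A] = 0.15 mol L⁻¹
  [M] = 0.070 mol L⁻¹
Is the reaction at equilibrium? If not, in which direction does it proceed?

Q = [M]³ / ([M₂Z₃]²·[A]) = (0.070)³ / ((0.065)²·(0.15)) = 0.54
Q = 0.54 = K, so the system is already at equilibrium.

at equilibrium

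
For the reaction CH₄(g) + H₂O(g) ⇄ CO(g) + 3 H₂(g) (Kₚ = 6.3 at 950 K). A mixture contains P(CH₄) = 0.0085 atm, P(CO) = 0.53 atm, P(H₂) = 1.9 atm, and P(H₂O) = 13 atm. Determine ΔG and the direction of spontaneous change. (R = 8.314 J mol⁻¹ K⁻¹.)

ΔG = 13.1 kJ/mol; the forward reaction is non-spontaneous

Qₚ = P(CO)·P(H₂)³ / (P(CH₄)·P(H₂O)) = (0.53)·(1.9)³ / ((0.0085)·(13)) = 32.9
ΔG = RT ln(Qₚ/Kₚ) = (8.314 J mol⁻¹ K⁻¹)(950 K) × ln(32.9/6.3)
   = (7.898 kJ/mol)(1.653) = 13.1 kJ/mol
ΔG > 0, so the forward reaction is non-spontaneous (proceeds in reverse).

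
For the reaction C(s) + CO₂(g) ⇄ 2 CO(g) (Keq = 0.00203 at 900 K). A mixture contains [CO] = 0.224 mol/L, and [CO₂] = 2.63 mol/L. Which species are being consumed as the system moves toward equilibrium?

CO (products)

(C is a pure solid — omitted from Q.)
Q = [CO]² / [CO₂] = (0.224)² / (2.63) = 0.0191
Q = 0.0191 > Keq = 0.00203: net reverse reaction.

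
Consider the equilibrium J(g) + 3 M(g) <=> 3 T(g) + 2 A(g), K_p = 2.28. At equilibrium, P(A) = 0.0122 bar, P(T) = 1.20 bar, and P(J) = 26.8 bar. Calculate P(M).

P(M) = 0.0161 bar

At equilibrium, K_p = P(T)³·P(A)² / (P(J)·P(M)³) = 2.28.
(1.20)³·(0.0122)² / ((26.8)·(P(M))³) = 2.28
P(M)³ = 4.21×10⁻⁶ ⇒ P(M) = 0.0161 bar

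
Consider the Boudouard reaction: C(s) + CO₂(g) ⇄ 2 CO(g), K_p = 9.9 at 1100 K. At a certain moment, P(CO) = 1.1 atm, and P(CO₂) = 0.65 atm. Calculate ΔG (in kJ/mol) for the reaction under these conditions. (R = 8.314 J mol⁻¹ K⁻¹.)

ΔG = -15.3 kJ/mol

(C is a pure solid — omitted from Q_p.)
Q_p = P(CO)² / P(CO₂) = (1.1)² / (0.65) = 1.86
ΔG = RT ln(Q_p/K_p) = (8.314 J mol⁻¹ K⁻¹)(1100 K) × ln(1.86/9.9)
   = (9.145 kJ/mol)(-1.672) = -15.3 kJ/mol
ΔG < 0, so the forward reaction is spontaneous (proceeds forward).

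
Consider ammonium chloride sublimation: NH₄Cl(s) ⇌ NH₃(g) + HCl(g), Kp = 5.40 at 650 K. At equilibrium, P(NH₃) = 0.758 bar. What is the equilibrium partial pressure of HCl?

P(HCl) = 7.12 bar

(NH₄Cl is a pure solid — omitted from Kp.)
At equilibrium, Kp = P(NH₃)·P(HCl) = 5.40.
(0.758)·(P(HCl)) = 5.40
P(HCl) = 7.12 bar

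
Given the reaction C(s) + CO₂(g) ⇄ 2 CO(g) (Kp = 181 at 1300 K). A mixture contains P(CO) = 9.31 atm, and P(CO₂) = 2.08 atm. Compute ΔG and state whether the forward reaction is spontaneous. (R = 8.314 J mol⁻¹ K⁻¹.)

ΔG = -15.9 kJ/mol; the forward reaction is spontaneous

(C is a pure solid — omitted from Qp.)
Qp = P(CO)² / P(CO₂) = (9.31)² / (2.08) = 41.7
ΔG = RT ln(Qp/Kp) = (8.314 J mol⁻¹ K⁻¹)(1300 K) × ln(41.7/181)
   = (10.81 kJ/mol)(-1.468) = -15.9 kJ/mol
ΔG < 0, so the forward reaction is spontaneous (proceeds forward).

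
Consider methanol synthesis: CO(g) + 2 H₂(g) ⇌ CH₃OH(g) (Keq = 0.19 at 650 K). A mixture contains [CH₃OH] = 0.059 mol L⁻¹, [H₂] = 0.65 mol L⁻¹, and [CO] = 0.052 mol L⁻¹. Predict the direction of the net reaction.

to the left

Q = [CH₃OH] / ([CO]·[H₂]²) = (0.059) / ((0.052)·(0.65)²) = 2.7
Q = 2.7 > Keq = 0.19, so the reverse reaction proceeds.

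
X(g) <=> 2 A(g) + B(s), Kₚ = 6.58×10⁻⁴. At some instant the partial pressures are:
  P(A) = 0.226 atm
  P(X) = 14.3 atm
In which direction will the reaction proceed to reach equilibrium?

to the left

(B is a pure solid — omitted from Qₚ.)
Qₚ = P(A)² / P(X) = (0.226)² / (14.3) = 0.00357
Qₚ = 0.00357 > Kₚ = 6.58×10⁻⁴, so the reverse reaction proceeds.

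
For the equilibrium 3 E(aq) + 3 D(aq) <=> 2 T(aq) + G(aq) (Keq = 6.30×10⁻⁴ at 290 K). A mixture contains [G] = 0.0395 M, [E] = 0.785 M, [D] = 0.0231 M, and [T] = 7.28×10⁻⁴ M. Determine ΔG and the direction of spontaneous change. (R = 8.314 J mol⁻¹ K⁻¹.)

Q = [T]²·[G] / ([E]³·[D]³) = (7.28×10⁻⁴)²·(0.0395) / ((0.785)³·(0.0231)³) = 0.00351
ΔG = RT ln(Q/Keq) = (8.314 J mol⁻¹ K⁻¹)(290 K) × ln(0.00351/6.30×10⁻⁴)
   = (2.411 kJ/mol)(1.718) = 4.14 kJ/mol
ΔG > 0, so the forward reaction is non-spontaneous (proceeds in reverse).

ΔG = 4.14 kJ/mol; the forward reaction is non-spontaneous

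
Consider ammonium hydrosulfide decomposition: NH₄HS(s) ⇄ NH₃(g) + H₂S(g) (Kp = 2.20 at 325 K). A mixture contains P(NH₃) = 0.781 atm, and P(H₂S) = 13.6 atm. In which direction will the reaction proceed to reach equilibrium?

reverse (toward reactants)

(NH₄HS is a pure solid — omitted from Qp.)
Qp = P(NH₃)·P(H₂S) = (0.781)·(13.6) = 10.6
Qp = 10.6 > Kp = 2.20, so the reverse reaction proceeds.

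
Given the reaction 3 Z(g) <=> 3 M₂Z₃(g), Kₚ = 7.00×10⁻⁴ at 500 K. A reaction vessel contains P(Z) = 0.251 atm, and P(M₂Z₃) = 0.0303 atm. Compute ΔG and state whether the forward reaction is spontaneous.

ΔG = 3.83 kJ/mol; the forward reaction is non-spontaneous

Qₚ = P(M₂Z₃)³ / P(Z)³ = (0.0303)³ / (0.251)³ = 0.00176
ΔG = RT ln(Qₚ/Kₚ) = (8.314 J mol⁻¹ K⁻¹)(500 K) × ln(0.00176/7.00×10⁻⁴)
   = (4.157 kJ/mol)(0.9220) = 3.83 kJ/mol
ΔG > 0, so the forward reaction is non-spontaneous (proceeds in reverse).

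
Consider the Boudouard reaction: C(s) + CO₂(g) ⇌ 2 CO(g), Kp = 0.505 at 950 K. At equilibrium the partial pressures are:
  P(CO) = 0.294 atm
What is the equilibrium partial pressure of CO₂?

P(CO₂) = 0.171 atm

(C is a pure solid — omitted from Kp.)
At equilibrium, Kp = P(CO)² / P(CO₂) = 0.505.
(0.294)² / (P(CO₂)) = 0.505
P(CO₂) = 0.171 atm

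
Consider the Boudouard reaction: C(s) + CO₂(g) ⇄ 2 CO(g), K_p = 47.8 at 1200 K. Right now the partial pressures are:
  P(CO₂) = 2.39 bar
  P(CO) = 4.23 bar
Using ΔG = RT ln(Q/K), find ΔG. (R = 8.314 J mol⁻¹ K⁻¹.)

(C is a pure solid — omitted from Q_p.)
Q_p = P(CO)² / P(CO₂) = (4.23)² / (2.39) = 7.49
ΔG = RT ln(Q_p/K_p) = (8.314 J mol⁻¹ K⁻¹)(1200 K) × ln(7.49/47.8)
   = (9.977 kJ/mol)(-1.853) = -18.5 kJ/mol
ΔG < 0, so the forward reaction is spontaneous (proceeds forward).

ΔG = -18.5 kJ/mol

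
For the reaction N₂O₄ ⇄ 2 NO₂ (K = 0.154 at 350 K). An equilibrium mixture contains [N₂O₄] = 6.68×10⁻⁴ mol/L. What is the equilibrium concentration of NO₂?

At equilibrium, K = [NO₂]² / [N₂O₄] = 0.154.
([NO₂])² / (6.68×10⁻⁴) = 0.154
[NO₂]² = 1.03×10⁻⁴ ⇒ [NO₂] = 0.0101 mol/L

[NO₂] = 0.0101 mol/L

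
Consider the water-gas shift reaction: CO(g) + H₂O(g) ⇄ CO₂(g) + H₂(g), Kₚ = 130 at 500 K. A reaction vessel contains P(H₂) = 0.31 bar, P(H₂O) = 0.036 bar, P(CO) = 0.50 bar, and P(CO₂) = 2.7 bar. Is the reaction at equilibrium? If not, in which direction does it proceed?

in the forward direction

Qₚ = P(CO₂)·P(H₂) / (P(CO)·P(H₂O)) = (2.7)·(0.31) / ((0.50)·(0.036)) = 47
Qₚ = 47 < Kₚ = 130, so the forward reaction proceeds.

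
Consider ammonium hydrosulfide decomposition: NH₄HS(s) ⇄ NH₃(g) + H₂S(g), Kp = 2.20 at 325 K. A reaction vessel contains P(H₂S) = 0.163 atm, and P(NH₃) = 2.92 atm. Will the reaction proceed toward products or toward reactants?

in the forward direction

(NH₄HS is a pure solid — omitted from Qp.)
Qp = P(NH₃)·P(H₂S) = (2.92)·(0.163) = 0.476
Qp = 0.476 < Kp = 2.20, so the forward reaction proceeds.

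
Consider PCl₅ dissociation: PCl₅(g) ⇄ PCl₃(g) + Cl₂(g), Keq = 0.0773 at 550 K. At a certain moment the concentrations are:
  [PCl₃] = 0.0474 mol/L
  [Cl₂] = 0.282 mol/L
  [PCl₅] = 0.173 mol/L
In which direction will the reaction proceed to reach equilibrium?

Q = [PCl₃]·[Cl₂] / [PCl₅] = (0.0474)·(0.282) / (0.173) = 0.0773
Q = 0.0773 = Keq, so the system is already at equilibrium.

no net change (already at equilibrium)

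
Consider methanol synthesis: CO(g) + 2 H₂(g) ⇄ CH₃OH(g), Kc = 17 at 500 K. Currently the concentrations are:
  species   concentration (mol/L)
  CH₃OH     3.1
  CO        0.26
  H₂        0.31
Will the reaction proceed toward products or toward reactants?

toward reactants

Qc = [CH₃OH] / ([CO]·[H₂]²) = (3.1) / ((0.26)·(0.31)²) = 120
Qc = 120 > Kc = 17, so the reverse reaction proceeds.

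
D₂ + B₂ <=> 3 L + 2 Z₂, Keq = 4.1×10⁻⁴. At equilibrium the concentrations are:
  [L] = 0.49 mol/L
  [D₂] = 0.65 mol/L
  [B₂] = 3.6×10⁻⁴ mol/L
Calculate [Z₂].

At equilibrium, Keq = [L]³·[Z₂]² / ([D₂]·[B₂]) = 4.1×10⁻⁴.
(0.49)³·([Z₂])² / ((0.65)·(3.6×10⁻⁴)) = 4.1×10⁻⁴
[Z₂]² = 8.15×10⁻⁷ ⇒ [Z₂] = 9.0×10⁻⁴ mol/L

[Z₂] = 9.0×10⁻⁴ mol/L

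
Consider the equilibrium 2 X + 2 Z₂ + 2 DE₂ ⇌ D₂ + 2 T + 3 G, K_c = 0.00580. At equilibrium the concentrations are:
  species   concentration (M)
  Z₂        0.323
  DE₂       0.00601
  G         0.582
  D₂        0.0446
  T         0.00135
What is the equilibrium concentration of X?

At equilibrium, K_c = [D₂]·[T]²·[G]³ / ([X]²·[Z₂]²·[DE₂]²) = 0.00580.
(0.0446)·(0.00135)²·(0.582)³ / (([X])²·(0.323)²·(0.00601)²) = 0.00580
[X]² = 0.733 ⇒ [X] = 0.856 M

[X] = 0.856 M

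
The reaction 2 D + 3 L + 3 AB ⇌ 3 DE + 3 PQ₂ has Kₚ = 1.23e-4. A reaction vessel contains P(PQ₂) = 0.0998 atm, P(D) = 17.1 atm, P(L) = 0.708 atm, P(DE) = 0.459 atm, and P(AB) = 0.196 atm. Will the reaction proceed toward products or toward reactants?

neither direction; the system is at equilibrium

Qₚ = P(DE)³·P(PQ₂)³ / (P(D)²·P(L)³·P(AB)³) = (0.459)³·(0.0998)³ / ((17.1)²·(0.708)³·(0.196)³) = 1.23e-4
Qₚ = 1.23e-4 = Kₚ, so the system is already at equilibrium.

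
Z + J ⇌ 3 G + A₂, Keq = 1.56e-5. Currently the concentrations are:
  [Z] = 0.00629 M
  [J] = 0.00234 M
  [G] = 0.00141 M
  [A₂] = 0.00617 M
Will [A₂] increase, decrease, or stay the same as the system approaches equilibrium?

Q = [G]³·[A₂] / ([Z]·[J]) = (0.00141)³·(0.00617) / ((0.00629)·(0.00234)) = 1.18e-6
Q = 1.18e-6 < Keq = 1.56e-5: net forward reaction.
A₂ is a product, so it increases.

increase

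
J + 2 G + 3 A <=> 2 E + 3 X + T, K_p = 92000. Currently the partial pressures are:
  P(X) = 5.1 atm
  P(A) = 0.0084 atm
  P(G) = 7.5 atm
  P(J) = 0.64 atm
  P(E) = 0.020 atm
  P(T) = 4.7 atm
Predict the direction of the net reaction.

in the forward direction

Q_p = P(E)²·P(X)³·P(T) / (P(J)·P(G)²·P(A)³) = (0.020)²·(5.1)³·(4.7) / ((0.64)·(7.5)²·(0.0084)³) = 12000
Q_p = 12000 < K_p = 92000, so the forward reaction proceeds.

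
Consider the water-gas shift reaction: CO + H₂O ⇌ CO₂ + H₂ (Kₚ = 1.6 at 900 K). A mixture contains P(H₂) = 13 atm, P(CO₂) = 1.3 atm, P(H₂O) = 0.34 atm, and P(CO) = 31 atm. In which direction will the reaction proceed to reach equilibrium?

neither direction; the system is at equilibrium

Qₚ = P(CO₂)·P(H₂) / (P(CO)·P(H₂O)) = (1.3)·(13) / ((31)·(0.34)) = 1.6
Qₚ = 1.6 = Kₚ, so the system is already at equilibrium.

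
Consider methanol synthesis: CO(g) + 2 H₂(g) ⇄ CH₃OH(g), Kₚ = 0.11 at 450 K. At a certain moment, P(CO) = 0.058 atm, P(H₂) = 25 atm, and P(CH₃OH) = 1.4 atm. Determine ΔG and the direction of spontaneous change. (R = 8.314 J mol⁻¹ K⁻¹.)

ΔG = -3.92 kJ/mol; the forward reaction is spontaneous

Qₚ = P(CH₃OH) / (P(CO)·P(H₂)²) = (1.4) / ((0.058)·(25)²) = 0.0386
ΔG = RT ln(Qₚ/Kₚ) = (8.314 J mol⁻¹ K⁻¹)(450 K) × ln(0.0386/0.11)
   = (3.741 kJ/mol)(-1.047) = -3.92 kJ/mol
ΔG < 0, so the forward reaction is spontaneous (proceeds forward).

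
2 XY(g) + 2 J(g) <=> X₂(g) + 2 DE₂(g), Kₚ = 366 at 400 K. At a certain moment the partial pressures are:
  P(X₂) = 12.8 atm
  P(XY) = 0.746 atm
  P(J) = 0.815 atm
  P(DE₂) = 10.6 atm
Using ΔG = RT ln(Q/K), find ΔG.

ΔG = 7.86 kJ/mol

Qₚ = P(X₂)·P(DE₂)² / (P(XY)²·P(J)²) = (12.8)·(10.6)² / ((0.746)²·(0.815)²) = 3890
ΔG = RT ln(Qₚ/Kₚ) = (8.314 J mol⁻¹ K⁻¹)(400 K) × ln(3890/366)
   = (3.326 kJ/mol)(2.364) = 7.86 kJ/mol
ΔG > 0, so the forward reaction is non-spontaneous (proceeds in reverse).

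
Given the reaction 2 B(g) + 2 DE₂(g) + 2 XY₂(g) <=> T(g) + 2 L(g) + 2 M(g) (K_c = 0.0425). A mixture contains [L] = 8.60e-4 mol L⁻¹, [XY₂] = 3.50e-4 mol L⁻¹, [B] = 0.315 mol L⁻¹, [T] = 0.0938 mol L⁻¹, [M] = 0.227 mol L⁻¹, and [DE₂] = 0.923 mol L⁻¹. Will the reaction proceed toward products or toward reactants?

Q_c = [T]·[L]²·[M]² / ([B]²·[DE₂]²·[XY₂]²) = (0.0938)·(8.60e-4)²·(0.227)² / ((0.315)²·(0.923)²·(3.50e-4)²) = 0.345
Q_c = 0.345 > K_c = 0.0425, so the reverse reaction proceeds.

to the left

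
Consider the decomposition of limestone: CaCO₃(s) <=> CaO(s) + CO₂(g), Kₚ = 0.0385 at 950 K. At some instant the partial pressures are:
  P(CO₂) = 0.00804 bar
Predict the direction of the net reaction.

forward (toward products)

(CaCO₃, CaO are pure solids — omitted from Qₚ.)
Qₚ = P(CO₂) = 0.00804
Qₚ = 0.00804 < Kₚ = 0.0385, so the forward reaction proceeds.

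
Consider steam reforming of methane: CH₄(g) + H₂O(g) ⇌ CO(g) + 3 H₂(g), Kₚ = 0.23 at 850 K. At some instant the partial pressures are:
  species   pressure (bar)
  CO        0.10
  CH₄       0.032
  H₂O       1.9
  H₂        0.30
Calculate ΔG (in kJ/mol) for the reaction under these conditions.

Qₚ = P(CO)·P(H₂)³ / (P(CH₄)·P(H₂O)) = (0.10)·(0.30)³ / ((0.032)·(1.9)) = 0.0444
ΔG = RT ln(Qₚ/Kₚ) = (8.314 J mol⁻¹ K⁻¹)(850 K) × ln(0.0444/0.23)
   = (7.067 kJ/mol)(-1.645) = -11.6 kJ/mol
ΔG < 0, so the forward reaction is spontaneous (proceeds forward).

ΔG = -11.6 kJ/mol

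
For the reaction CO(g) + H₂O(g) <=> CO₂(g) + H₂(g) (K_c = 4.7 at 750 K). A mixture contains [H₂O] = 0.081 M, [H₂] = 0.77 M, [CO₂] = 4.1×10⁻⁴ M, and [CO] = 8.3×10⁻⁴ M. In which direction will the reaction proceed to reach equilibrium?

Q_c = [CO₂]·[H₂] / ([CO]·[H₂O]) = (4.1×10⁻⁴)·(0.77) / ((8.3×10⁻⁴)·(0.081)) = 4.7
Q_c = 4.7 = K_c, so the system is already at equilibrium.

neither direction; the system is at equilibrium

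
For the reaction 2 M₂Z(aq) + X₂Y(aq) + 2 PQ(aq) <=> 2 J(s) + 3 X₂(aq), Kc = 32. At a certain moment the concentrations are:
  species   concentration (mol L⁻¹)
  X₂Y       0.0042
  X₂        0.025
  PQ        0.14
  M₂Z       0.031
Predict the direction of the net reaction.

to the left

(J is a pure solid — omitted from Qc.)
Qc = [X₂]³ / ([M₂Z]²·[X₂Y]·[PQ]²) = (0.025)³ / ((0.031)²·(0.0042)·(0.14)²) = 200
Qc = 200 > Kc = 32, so the reverse reaction proceeds.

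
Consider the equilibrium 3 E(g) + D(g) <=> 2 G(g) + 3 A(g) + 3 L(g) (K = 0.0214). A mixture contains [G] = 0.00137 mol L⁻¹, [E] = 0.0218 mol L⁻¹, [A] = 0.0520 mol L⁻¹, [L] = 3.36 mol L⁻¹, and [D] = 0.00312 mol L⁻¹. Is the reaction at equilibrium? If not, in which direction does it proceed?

Q = [G]²·[A]³·[L]³ / ([E]³·[D]) = (0.00137)²·(0.0520)³·(3.36)³ / ((0.0218)³·(0.00312)) = 0.310
Q = 0.310 > K = 0.0214, so the reverse reaction proceeds.

to the left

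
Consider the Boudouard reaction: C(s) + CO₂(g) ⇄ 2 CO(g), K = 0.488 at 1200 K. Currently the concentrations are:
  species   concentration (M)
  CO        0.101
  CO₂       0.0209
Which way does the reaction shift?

no net change (already at equilibrium)

(C is a pure solid — omitted from Q.)
Q = [CO]² / [CO₂] = (0.101)² / (0.0209) = 0.488
Q = 0.488 = K, so the system is already at equilibrium.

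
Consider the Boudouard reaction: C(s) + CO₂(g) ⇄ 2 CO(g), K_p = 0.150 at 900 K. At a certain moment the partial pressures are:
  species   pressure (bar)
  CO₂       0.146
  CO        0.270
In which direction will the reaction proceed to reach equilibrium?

(C is a pure solid — omitted from Q_p.)
Q_p = P(CO)² / P(CO₂) = (0.270)² / (0.146) = 0.499
Q_p = 0.499 > K_p = 0.150, so the reverse reaction proceeds.

reverse (toward reactants)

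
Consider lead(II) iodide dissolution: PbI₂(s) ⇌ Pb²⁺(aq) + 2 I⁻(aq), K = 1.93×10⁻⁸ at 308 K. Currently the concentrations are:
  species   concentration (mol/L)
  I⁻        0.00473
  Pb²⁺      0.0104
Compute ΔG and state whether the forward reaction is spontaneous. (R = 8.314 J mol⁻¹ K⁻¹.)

ΔG = 6.38 kJ/mol; the forward reaction is non-spontaneous

(PbI₂ is a pure solid — omitted from Q.)
Q = [Pb²⁺]·[I⁻]² = (0.0104)·(0.00473)² = 2.33×10⁻⁷
ΔG = RT ln(Q/K) = (8.314 J mol⁻¹ K⁻¹)(308 K) × ln(2.33×10⁻⁷/1.93×10⁻⁸)
   = (2.561 kJ/mol)(2.491) = 6.38 kJ/mol
ΔG > 0, so the forward reaction is non-spontaneous (proceeds in reverse).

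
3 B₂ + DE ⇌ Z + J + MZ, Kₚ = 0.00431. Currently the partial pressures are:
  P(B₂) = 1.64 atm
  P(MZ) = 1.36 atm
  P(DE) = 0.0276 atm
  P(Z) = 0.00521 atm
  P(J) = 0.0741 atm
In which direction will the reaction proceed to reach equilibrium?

Qₚ = P(Z)·P(J)·P(MZ) / (P(B₂)³·P(DE)) = (0.00521)·(0.0741)·(1.36) / ((1.64)³·(0.0276)) = 0.00431
Qₚ = 0.00431 = Kₚ, so the system is already at equilibrium.

no net change (already at equilibrium)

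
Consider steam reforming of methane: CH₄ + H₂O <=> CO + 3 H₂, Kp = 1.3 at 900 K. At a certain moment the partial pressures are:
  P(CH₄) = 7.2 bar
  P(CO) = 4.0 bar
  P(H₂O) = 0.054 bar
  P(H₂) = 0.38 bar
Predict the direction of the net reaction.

Qp = P(CO)·P(H₂)³ / (P(CH₄)·P(H₂O)) = (4.0)·(0.38)³ / ((7.2)·(0.054)) = 0.56
Qp = 0.56 < Kp = 1.3, so the forward reaction proceeds.

toward products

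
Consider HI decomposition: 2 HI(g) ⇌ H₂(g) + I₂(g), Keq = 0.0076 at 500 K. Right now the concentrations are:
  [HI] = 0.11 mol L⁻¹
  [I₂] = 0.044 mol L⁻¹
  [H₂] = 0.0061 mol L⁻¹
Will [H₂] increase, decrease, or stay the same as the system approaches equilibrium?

decrease

Q = [H₂]·[I₂] / [HI]² = (0.0061)·(0.044) / (0.11)² = 0.022
Q = 0.022 > Keq = 0.0076: net reverse reaction.
H₂ is a product, so it decreases.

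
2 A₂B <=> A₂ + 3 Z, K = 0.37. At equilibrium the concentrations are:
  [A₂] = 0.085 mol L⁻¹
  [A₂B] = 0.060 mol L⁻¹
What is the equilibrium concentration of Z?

[Z] = 0.25 mol L⁻¹

At equilibrium, K = [A₂]·[Z]³ / [A₂B]² = 0.37.
(0.085)·([Z])³ / (0.060)² = 0.37
[Z]³ = 0.0157 ⇒ [Z] = 0.25 mol L⁻¹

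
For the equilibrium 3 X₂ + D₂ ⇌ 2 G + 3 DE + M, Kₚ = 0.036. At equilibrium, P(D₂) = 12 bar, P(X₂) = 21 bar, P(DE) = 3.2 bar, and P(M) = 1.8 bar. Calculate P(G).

At equilibrium, Kₚ = P(G)²·P(DE)³·P(M) / (P(X₂)³·P(D₂)) = 0.036.
(P(G))²·(3.2)³·(1.8) / ((21)³·(12)) = 0.036
P(G)² = 67.8 ⇒ P(G) = 8.2 bar

P(G) = 8.2 bar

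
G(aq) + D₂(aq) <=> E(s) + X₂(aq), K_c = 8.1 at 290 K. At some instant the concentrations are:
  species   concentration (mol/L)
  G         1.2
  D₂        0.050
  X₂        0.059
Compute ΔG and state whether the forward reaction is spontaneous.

(E is a pure solid — omitted from Q_c.)
Q_c = [X₂] / ([G]·[D₂]) = (0.059) / ((1.2)·(0.050)) = 0.983
ΔG = RT ln(Q_c/K_c) = (8.314 J mol⁻¹ K⁻¹)(290 K) × ln(0.983/8.1)
   = (2.411 kJ/mol)(-2.109) = -5.08 kJ/mol
ΔG < 0, so the forward reaction is spontaneous (proceeds forward).

ΔG = -5.08 kJ/mol; the forward reaction is spontaneous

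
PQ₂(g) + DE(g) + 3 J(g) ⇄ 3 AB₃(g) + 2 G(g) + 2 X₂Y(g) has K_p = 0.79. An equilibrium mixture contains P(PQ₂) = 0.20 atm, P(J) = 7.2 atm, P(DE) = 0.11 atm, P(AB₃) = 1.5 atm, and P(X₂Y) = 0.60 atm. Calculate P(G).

P(G) = 2.3 atm

At equilibrium, K_p = P(AB₃)³·P(G)²·P(X₂Y)² / (P(PQ₂)·P(DE)·P(J)³) = 0.79.
(1.5)³·(P(G))²·(0.60)² / ((0.20)·(0.11)·(7.2)³) = 0.79
P(G)² = 5.34 ⇒ P(G) = 2.3 atm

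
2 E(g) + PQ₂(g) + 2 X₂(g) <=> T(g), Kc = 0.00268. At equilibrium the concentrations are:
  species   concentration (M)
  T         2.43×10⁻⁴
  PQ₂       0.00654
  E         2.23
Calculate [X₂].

At equilibrium, Kc = [T] / ([E]²·[PQ₂]·[X₂]²) = 0.00268.
(2.43×10⁻⁴) / ((2.23)²·(0.00654)·([X₂])²) = 0.00268
[X₂]² = 2.79 ⇒ [X₂] = 1.67 M

[X₂] = 1.67 M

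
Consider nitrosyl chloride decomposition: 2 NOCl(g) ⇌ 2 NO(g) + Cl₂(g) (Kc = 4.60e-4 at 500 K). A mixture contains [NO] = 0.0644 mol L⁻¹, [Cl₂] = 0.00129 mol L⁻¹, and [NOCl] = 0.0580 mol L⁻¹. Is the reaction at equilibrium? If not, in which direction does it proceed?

Qc = [NO]²·[Cl₂] / [NOCl]² = (0.0644)²·(0.00129) / (0.0580)² = 0.00159
Qc = 0.00159 > Kc = 4.60e-4, so the reverse reaction proceeds.

to the left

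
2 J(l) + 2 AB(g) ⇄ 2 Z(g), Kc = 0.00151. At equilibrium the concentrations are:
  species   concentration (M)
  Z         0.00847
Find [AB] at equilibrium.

[AB] = 0.218 M

(J is a pure liquid — omitted from Kc.)
At equilibrium, Kc = [Z]² / [AB]² = 0.00151.
(0.00847)² / ([AB])² = 0.00151
[AB]² = 0.0475 ⇒ [AB] = 0.218 M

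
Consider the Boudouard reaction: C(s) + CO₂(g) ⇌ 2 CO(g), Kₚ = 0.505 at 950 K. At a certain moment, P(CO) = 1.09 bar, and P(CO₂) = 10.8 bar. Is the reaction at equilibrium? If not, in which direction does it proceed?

forward (toward products)

(C is a pure solid — omitted from Qₚ.)
Qₚ = P(CO)² / P(CO₂) = (1.09)² / (10.8) = 0.110
Qₚ = 0.110 < Kₚ = 0.505, so the forward reaction proceeds.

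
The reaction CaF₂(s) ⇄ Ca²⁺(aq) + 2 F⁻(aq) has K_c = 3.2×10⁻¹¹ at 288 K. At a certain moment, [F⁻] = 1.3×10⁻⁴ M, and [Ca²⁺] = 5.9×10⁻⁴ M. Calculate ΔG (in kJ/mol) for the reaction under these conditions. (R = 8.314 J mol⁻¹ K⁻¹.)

(CaF₂ is a pure solid — omitted from Q_c.)
Q_c = [Ca²⁺]·[F⁻]² = (5.9×10⁻⁴)·(1.3×10⁻⁴)² = 9.97×10⁻¹²
ΔG = RT ln(Q_c/K_c) = (8.314 J mol⁻¹ K⁻¹)(288 K) × ln(9.97×10⁻¹²/3.2×10⁻¹¹)
   = (2.394 kJ/mol)(-1.166) = -2.79 kJ/mol
ΔG < 0, so the forward reaction is spontaneous (proceeds forward).

ΔG = -2.79 kJ/mol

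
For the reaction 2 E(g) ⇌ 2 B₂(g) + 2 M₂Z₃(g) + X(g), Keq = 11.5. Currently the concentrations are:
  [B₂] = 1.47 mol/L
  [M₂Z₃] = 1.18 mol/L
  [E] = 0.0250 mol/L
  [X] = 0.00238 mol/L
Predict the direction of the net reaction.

Q = [B₂]²·[M₂Z₃]²·[X] / [E]² = (1.47)²·(1.18)²·(0.00238) / (0.0250)² = 11.5
Q = 11.5 = Keq, so the system is already at equilibrium.

at equilibrium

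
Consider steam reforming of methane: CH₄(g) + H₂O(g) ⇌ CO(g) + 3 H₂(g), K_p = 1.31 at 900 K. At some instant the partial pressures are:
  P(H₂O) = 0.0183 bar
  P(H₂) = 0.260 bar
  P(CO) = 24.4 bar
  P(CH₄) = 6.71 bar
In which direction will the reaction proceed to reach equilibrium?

to the left

Q_p = P(CO)·P(H₂)³ / (P(CH₄)·P(H₂O)) = (24.4)·(0.260)³ / ((6.71)·(0.0183)) = 3.49
Q_p = 3.49 > K_p = 1.31, so the reverse reaction proceeds.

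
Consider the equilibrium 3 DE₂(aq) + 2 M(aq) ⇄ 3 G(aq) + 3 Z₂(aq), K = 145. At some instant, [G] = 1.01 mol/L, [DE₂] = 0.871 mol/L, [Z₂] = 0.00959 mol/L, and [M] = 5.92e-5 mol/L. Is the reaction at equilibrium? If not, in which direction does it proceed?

Q = [G]³·[Z₂]³ / ([DE₂]³·[M]²) = (1.01)³·(0.00959)³ / ((0.871)³·(5.92e-5)²) = 392
Q = 392 > K = 145, so the reverse reaction proceeds.

in the reverse direction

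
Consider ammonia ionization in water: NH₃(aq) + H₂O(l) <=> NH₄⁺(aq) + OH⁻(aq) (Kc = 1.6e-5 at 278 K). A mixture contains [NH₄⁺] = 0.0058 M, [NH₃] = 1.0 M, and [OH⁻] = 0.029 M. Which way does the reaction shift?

to the left

(H₂O is a pure liquid — omitted from Qc.)
Qc = [NH₄⁺]·[OH⁻] / [NH₃] = (0.0058)·(0.029) / (1.0) = 1.7e-4
Qc = 1.7e-4 > Kc = 1.6e-5, so the reverse reaction proceeds.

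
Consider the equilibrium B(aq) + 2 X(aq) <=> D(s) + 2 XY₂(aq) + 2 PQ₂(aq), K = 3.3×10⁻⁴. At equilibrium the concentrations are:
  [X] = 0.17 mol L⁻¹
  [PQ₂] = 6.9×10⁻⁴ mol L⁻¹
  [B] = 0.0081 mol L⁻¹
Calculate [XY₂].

[XY₂] = 0.40 mol L⁻¹

(D is a pure solid — omitted from K.)
At equilibrium, K = [XY₂]²·[PQ₂]² / ([B]·[X]²) = 3.3×10⁻⁴.
([XY₂])²·(6.9×10⁻⁴)² / ((0.0081)·(0.17)²) = 3.3×10⁻⁴
[XY₂]² = 0.162 ⇒ [XY₂] = 0.40 mol L⁻¹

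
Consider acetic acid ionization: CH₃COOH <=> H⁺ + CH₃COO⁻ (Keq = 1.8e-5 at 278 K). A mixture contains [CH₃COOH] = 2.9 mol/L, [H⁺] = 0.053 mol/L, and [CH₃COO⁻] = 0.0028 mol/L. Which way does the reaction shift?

Q = [H⁺]·[CH₃COO⁻] / [CH₃COOH] = (0.053)·(0.0028) / (2.9) = 5.1e-5
Q = 5.1e-5 > Keq = 1.8e-5, so the reverse reaction proceeds.

to the left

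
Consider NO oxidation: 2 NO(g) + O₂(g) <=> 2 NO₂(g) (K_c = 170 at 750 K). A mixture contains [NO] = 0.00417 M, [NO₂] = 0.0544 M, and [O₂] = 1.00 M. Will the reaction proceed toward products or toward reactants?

Q_c = [NO₂]² / ([NO]²·[O₂]) = (0.0544)² / ((0.00417)²·(1.00)) = 170
Q_c = 170 = K_c, so the system is already at equilibrium.

neither direction; the system is at equilibrium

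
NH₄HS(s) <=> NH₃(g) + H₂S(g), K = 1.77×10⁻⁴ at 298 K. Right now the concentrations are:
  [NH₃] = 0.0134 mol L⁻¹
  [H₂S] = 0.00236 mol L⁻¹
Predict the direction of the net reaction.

toward products

(NH₄HS is a pure solid — omitted from Q.)
Q = [NH₃]·[H₂S] = (0.0134)·(0.00236) = 3.16×10⁻⁵
Q = 3.16×10⁻⁵ < K = 1.77×10⁻⁴, so the forward reaction proceeds.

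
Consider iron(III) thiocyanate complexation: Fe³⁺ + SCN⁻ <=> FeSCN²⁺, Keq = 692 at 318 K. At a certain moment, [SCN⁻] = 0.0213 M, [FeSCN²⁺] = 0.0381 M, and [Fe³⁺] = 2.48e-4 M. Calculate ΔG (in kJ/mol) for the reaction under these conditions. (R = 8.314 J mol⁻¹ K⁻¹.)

ΔG = 6.20 kJ/mol

Q = [FeSCN²⁺] / ([Fe³⁺]·[SCN⁻]) = (0.0381) / ((2.48e-4)·(0.0213)) = 7210
ΔG = RT ln(Q/Keq) = (8.314 J mol⁻¹ K⁻¹)(318 K) × ln(7210/692)
   = (2.644 kJ/mol)(2.344) = 6.20 kJ/mol
ΔG > 0, so the forward reaction is non-spontaneous (proceeds in reverse).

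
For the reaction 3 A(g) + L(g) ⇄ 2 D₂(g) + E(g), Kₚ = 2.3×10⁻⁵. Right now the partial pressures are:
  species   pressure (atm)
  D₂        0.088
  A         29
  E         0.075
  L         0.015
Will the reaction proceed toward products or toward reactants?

to the right

Qₚ = P(D₂)²·P(E) / (P(A)³·P(L)) = (0.088)²·(0.075) / ((29)³·(0.015)) = 1.6×10⁻⁶
Qₚ = 1.6×10⁻⁶ < Kₚ = 2.3×10⁻⁵, so the forward reaction proceeds.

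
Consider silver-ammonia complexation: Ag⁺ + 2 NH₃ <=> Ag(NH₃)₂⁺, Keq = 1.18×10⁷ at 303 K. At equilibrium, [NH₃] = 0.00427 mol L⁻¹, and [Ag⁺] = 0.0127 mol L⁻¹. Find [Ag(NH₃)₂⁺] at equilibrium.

At equilibrium, Keq = [Ag(NH₃)₂⁺] / ([Ag⁺]·[NH₃]²) = 1.18×10⁷.
([Ag(NH₃)₂⁺]) / ((0.0127)·(0.00427)²) = 1.18×10⁷
[Ag(NH₃)₂⁺] = 2.73 mol L⁻¹

[Ag(NH₃)₂⁺] = 2.73 mol L⁻¹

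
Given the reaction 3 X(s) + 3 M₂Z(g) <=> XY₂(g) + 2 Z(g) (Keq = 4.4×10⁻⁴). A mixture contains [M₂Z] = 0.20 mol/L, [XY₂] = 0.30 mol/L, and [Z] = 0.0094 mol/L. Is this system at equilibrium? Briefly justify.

no; Q > K, reaction proceeds in reverse

(X is a pure solid — omitted from Q.)
Q = [XY₂]·[Z]² / [M₂Z]³ = (0.30)·(0.0094)² / (0.20)³ = 0.0033
Q = 0.0033 > Keq = 4.4×10⁻⁴: net reverse reaction.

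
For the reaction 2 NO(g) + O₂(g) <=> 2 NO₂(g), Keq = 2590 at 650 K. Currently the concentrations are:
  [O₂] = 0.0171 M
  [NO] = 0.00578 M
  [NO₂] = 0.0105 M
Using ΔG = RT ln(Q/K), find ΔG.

ΔG = -14.0 kJ/mol

Q = [NO₂]² / ([NO]²·[O₂]) = (0.0105)² / ((0.00578)²·(0.0171)) = 193
ΔG = RT ln(Q/Keq) = (8.314 J mol⁻¹ K⁻¹)(650 K) × ln(193/2590)
   = (5.404 kJ/mol)(-2.597) = -14.0 kJ/mol
ΔG < 0, so the forward reaction is spontaneous (proceeds forward).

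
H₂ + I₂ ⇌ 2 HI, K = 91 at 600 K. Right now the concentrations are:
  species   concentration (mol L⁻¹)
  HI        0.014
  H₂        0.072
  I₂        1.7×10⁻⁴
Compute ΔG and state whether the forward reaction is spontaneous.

Q = [HI]² / ([H₂]·[I₂]) = (0.014)² / ((0.072)·(1.7×10⁻⁴)) = 16.0
ΔG = RT ln(Q/K) = (8.314 J mol⁻¹ K⁻¹)(600 K) × ln(16.0/91)
   = (4.988 kJ/mol)(-1.738) = -8.67 kJ/mol
ΔG < 0, so the forward reaction is spontaneous (proceeds forward).

ΔG = -8.67 kJ/mol; the forward reaction is spontaneous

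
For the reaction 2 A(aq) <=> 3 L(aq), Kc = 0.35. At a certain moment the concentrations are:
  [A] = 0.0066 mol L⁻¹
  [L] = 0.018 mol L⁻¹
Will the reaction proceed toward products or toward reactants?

in the forward direction

Qc = [L]³ / [A]² = (0.018)³ / (0.0066)² = 0.13
Qc = 0.13 < Kc = 0.35, so the forward reaction proceeds.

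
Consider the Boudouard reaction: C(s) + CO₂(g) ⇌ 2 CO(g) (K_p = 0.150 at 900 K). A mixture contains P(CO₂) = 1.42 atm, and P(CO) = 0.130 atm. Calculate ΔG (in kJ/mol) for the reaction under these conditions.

(C is a pure solid — omitted from Q_p.)
Q_p = P(CO)² / P(CO₂) = (0.130)² / (1.42) = 0.0119
ΔG = RT ln(Q_p/K_p) = (8.314 J mol⁻¹ K⁻¹)(900 K) × ln(0.0119/0.150)
   = (7.483 kJ/mol)(-2.534) = -19.0 kJ/mol
ΔG < 0, so the forward reaction is spontaneous (proceeds forward).

ΔG = -19.0 kJ/mol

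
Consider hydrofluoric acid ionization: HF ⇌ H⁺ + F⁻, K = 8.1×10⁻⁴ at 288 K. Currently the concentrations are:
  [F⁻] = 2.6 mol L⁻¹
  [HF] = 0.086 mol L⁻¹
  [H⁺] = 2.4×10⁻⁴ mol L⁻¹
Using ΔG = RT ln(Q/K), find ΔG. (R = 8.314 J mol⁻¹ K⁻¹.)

Q = [H⁺]·[F⁻] / [HF] = (2.4×10⁻⁴)·(2.6) / (0.086) = 0.00726
ΔG = RT ln(Q/K) = (8.314 J mol⁻¹ K⁻¹)(288 K) × ln(0.00726/8.1×10⁻⁴)
   = (2.394 kJ/mol)(2.193) = 5.25 kJ/mol
ΔG > 0, so the forward reaction is non-spontaneous (proceeds in reverse).

ΔG = 5.25 kJ/mol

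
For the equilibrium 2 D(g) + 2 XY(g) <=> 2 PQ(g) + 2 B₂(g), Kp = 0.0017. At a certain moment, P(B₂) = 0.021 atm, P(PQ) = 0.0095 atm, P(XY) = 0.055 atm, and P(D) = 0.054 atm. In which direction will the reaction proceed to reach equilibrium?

in the reverse direction

Qp = P(PQ)²·P(B₂)² / (P(D)²·P(XY)²) = (0.0095)²·(0.021)² / ((0.054)²·(0.055)²) = 0.0045
Qp = 0.0045 > Kp = 0.0017, so the reverse reaction proceeds.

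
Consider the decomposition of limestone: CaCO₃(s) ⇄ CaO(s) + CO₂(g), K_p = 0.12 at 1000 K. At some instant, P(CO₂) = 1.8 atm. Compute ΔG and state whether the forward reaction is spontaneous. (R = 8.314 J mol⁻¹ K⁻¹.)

ΔG = 22.5 kJ/mol; the forward reaction is non-spontaneous

(CaCO₃, CaO are pure solids — omitted from Q_p.)
Q_p = P(CO₂) = 1.80
ΔG = RT ln(Q_p/K_p) = (8.314 J mol⁻¹ K⁻¹)(1000 K) × ln(1.80/0.12)
   = (8.314 kJ/mol)(2.708) = 22.5 kJ/mol
ΔG > 0, so the forward reaction is non-spontaneous (proceeds in reverse).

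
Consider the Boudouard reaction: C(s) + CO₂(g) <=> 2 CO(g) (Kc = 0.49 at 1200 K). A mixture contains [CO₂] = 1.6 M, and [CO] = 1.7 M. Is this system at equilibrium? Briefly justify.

(C is a pure solid — omitted from Qc.)
Qc = [CO]² / [CO₂] = (1.7)² / (1.6) = 1.8
Qc = 1.8 > Kc = 0.49: net reverse reaction.

no; Q > K, reaction proceeds in reverse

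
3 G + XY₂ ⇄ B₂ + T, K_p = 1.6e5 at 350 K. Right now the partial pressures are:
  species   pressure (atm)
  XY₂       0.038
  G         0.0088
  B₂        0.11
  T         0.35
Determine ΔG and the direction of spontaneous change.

Q_p = P(B₂)·P(T) / (P(G)³·P(XY₂)) = (0.11)·(0.35) / ((0.0088)³·(0.038)) = 1.49e6
ΔG = RT ln(Q_p/K_p) = (8.314 J mol⁻¹ K⁻¹)(350 K) × ln(1.49e6/1.6e5)
   = (2.910 kJ/mol)(2.231) = 6.49 kJ/mol
ΔG > 0, so the forward reaction is non-spontaneous (proceeds in reverse).

ΔG = 6.49 kJ/mol; the forward reaction is non-spontaneous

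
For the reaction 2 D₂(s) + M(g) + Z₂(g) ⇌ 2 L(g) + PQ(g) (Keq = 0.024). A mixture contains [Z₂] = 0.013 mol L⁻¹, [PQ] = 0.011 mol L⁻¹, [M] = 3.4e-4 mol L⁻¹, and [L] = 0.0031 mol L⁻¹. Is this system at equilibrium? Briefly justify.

(D₂ is a pure solid — omitted from Q.)
Q = [L]²·[PQ] / ([M]·[Z₂]) = (0.0031)²·(0.011) / ((3.4e-4)·(0.013)) = 0.024
Q = 0.024 = Keq; the system is at equilibrium.

yes, at equilibrium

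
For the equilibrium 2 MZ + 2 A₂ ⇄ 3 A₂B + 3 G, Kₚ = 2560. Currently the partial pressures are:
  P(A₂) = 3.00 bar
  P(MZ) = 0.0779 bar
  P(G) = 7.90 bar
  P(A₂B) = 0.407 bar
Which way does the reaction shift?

Qₚ = P(A₂B)³·P(G)³ / (P(MZ)²·P(A₂)²) = (0.407)³·(7.90)³ / ((0.0779)²·(3.00)²) = 609
Qₚ = 609 < Kₚ = 2560, so the forward reaction proceeds.

forward (toward products)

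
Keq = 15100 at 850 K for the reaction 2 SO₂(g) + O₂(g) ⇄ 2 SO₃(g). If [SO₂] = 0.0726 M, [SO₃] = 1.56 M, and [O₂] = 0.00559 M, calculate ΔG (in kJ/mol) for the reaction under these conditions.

ΔG = 12.0 kJ/mol

Q = [SO₃]² / ([SO₂]²·[O₂]) = (1.56)² / ((0.0726)²·(0.00559)) = 82600
ΔG = RT ln(Q/Keq) = (8.314 J mol⁻¹ K⁻¹)(850 K) × ln(82600/15100)
   = (7.067 kJ/mol)(1.699) = 12.0 kJ/mol
ΔG > 0, so the forward reaction is non-spontaneous (proceeds in reverse).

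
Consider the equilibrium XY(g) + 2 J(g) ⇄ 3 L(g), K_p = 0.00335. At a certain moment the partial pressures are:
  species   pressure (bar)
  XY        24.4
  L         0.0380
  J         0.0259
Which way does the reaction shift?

Q_p = P(L)³ / (P(XY)·P(J)²) = (0.0380)³ / ((24.4)·(0.0259)²) = 0.00335
Q_p = 0.00335 = K_p, so the system is already at equilibrium.

at equilibrium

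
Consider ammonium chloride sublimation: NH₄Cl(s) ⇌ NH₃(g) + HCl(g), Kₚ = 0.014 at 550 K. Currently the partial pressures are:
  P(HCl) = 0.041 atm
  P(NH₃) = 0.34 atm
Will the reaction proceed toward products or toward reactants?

(NH₄Cl is a pure solid — omitted from Qₚ.)
Qₚ = P(NH₃)·P(HCl) = (0.34)·(0.041) = 0.014
Qₚ = 0.014 = Kₚ, so the system is already at equilibrium.

no net change (already at equilibrium)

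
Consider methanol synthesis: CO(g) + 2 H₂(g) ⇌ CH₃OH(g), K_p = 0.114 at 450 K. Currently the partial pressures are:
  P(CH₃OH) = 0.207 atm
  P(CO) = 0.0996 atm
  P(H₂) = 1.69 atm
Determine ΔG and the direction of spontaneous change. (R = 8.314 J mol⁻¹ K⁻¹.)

ΔG = 6.94 kJ/mol; the forward reaction is non-spontaneous

Q_p = P(CH₃OH) / (P(CO)·P(H₂)²) = (0.207) / ((0.0996)·(1.69)²) = 0.728
ΔG = RT ln(Q_p/K_p) = (8.314 J mol⁻¹ K⁻¹)(450 K) × ln(0.728/0.114)
   = (3.741 kJ/mol)(1.854) = 6.94 kJ/mol
ΔG > 0, so the forward reaction is non-spontaneous (proceeds in reverse).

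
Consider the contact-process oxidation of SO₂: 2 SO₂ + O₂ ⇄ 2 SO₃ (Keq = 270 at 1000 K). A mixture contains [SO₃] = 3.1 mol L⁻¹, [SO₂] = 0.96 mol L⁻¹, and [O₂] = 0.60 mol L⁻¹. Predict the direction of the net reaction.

Q = [SO₃]² / ([SO₂]²·[O₂]) = (3.1)² / ((0.96)²·(0.60)) = 17
Q = 17 < Keq = 270, so the forward reaction proceeds.

forward (toward products)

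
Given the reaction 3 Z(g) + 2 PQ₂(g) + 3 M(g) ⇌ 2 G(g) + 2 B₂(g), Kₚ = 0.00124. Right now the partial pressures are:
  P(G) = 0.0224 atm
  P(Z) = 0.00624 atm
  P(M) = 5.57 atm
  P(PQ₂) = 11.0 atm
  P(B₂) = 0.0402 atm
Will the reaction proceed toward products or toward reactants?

Qₚ = P(G)²·P(B₂)² / (P(Z)³·P(PQ₂)²·P(M)³) = (0.0224)²·(0.0402)² / ((0.00624)³·(11.0)²·(5.57)³) = 1.60×10⁻⁴
Qₚ = 1.60×10⁻⁴ < Kₚ = 0.00124, so the forward reaction proceeds.

in the forward direction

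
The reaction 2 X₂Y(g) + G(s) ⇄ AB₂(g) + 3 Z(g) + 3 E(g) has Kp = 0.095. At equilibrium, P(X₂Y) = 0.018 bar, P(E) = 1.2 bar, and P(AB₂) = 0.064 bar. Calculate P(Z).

(G is a pure solid — omitted from Kp.)
At equilibrium, Kp = P(AB₂)·P(Z)³·P(E)³ / P(X₂Y)² = 0.095.
(0.064)·(P(Z))³·(1.2)³ / (0.018)² = 0.095
P(Z)³ = 2.78×10⁻⁴ ⇒ P(Z) = 0.065 bar

P(Z) = 0.065 bar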